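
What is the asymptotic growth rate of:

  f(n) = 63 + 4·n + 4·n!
Θ(n!)

Order the terms by growth rate: 63 ≺ 4·n ≺ 4·n!.
The fastest-growing term 4·n! dominates as n → ∞; dropping its constant factor gives Θ(n!).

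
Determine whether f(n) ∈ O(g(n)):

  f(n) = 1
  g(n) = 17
True

f(n) = 1 and g(n) = 17 are both O(1).
Big-O permits equal growth rates (f ≤ c·g for some c), so f(n) = O(g(n)) is true.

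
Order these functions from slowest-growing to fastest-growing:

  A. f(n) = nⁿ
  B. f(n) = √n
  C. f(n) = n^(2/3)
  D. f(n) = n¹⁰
B < C < D < A

Comparing growth rates:
B = √n is O(√n)
C = n^(2/3) is O(n^(2/3))
D = n¹⁰ is O(n¹⁰)
A = nⁿ is O(nⁿ)

Therefore, the order from slowest to fastest is: B < C < D < A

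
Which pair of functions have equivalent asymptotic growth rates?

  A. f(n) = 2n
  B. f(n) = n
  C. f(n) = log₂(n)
A and B

Examining each function:
  A. 2n is O(n)
  B. n is O(n)
  C. log₂(n) is O(log n)

Functions A and B both have the same complexity class.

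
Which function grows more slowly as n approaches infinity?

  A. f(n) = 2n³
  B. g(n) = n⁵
A

f(n) = 2n³ is O(n³), while g(n) = n⁵ is O(n⁵).
Since O(n³) grows slower than O(n⁵), f(n) is dominated.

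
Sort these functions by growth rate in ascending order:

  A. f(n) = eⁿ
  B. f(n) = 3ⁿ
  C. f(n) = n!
A < B < C

Comparing growth rates:
A = eⁿ is O(eⁿ)
B = 3ⁿ is O(3ⁿ)
C = n! is O(n!)

Therefore, the order from slowest to fastest is: A < B < C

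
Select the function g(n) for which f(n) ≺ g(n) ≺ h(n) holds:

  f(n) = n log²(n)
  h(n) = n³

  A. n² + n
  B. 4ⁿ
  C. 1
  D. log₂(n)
A

We need g(n) with n log²(n) = o(g(n)) and g(n) = o(n³), i.e. O(n log² n) ≺ g ≺ O(n³).
Check each option:
  A. n² + n — O(n²) is strictly between O(n log² n) and O(n³) ✓
  B. 4ⁿ — O(4ⁿ) does not grow strictly slower than h(n)
  C. 1 — O(1) does not grow strictly faster than f(n)
  D. log₂(n) — O(log n) does not grow strictly faster than f(n)

Only option A (n² + n) lies strictly between.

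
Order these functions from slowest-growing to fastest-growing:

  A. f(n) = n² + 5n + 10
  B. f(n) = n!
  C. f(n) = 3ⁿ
A < C < B

Comparing growth rates:
A = n² + 5n + 10 is O(n²)
C = 3ⁿ is O(3ⁿ)
B = n! is O(n!)

Therefore, the order from slowest to fastest is: A < C < B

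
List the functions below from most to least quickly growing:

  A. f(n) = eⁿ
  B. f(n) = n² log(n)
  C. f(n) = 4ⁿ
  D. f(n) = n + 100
C > A > B > D

Comparing growth rates:
C = 4ⁿ is O(4ⁿ)
A = eⁿ is O(eⁿ)
B = n² log(n) is O(n² log n)
D = n + 100 is O(n)

Therefore, the order from fastest to slowest is: C > A > B > D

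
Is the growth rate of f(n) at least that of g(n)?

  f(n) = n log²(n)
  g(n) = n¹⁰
False

f(n) = n log²(n) is O(n log² n), and g(n) = n¹⁰ is O(n¹⁰).
Since O(n log² n) grows slower than O(n¹⁰), f(n) = Ω(g(n)) is false.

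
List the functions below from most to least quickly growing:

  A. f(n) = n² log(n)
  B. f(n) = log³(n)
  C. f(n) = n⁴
C > A > B

Comparing growth rates:
C = n⁴ is O(n⁴)
A = n² log(n) is O(n² log n)
B = log³(n) is O(log³ n)

Therefore, the order from fastest to slowest is: C > A > B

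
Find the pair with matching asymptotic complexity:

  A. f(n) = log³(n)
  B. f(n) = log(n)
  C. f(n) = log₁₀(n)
B and C

Examining each function:
  A. log³(n) is O(log³ n)
  B. log(n) is O(log n)
  C. log₁₀(n) is O(log n)

Functions B and C both have the same complexity class.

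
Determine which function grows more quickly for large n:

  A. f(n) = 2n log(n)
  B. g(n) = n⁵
B

f(n) = 2n log(n) is O(n log n), while g(n) = n⁵ is O(n⁵).
Since O(n⁵) grows faster than O(n log n), g(n) dominates.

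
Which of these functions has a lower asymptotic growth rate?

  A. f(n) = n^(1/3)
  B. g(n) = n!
A

f(n) = n^(1/3) is O(n^(1/3)), while g(n) = n! is O(n!).
Since O(n^(1/3)) grows slower than O(n!), f(n) is dominated.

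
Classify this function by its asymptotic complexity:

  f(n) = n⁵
O(n⁵)

The dominant term in n⁵ is n⁵, which is Θ(n⁵).
Constants are absorbed, so the tightest bound is O(n⁵).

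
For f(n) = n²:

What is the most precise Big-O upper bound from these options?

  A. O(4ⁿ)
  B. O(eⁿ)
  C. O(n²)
C

f(n) = n² is O(n²).
All listed options are valid Big-O bounds (upper bounds),
but O(n²) is the tightest (smallest valid bound).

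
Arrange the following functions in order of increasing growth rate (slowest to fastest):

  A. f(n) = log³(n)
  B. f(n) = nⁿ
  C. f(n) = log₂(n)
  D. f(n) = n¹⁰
C < A < D < B

Comparing growth rates:
C = log₂(n) is O(log n)
A = log³(n) is O(log³ n)
D = n¹⁰ is O(n¹⁰)
B = nⁿ is O(nⁿ)

Therefore, the order from slowest to fastest is: C < A < D < B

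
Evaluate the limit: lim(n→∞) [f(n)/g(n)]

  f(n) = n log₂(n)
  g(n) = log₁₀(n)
∞

Since n log₂(n) (O(n log n)) grows faster than log₁₀(n) (O(log n)),
the ratio f(n)/g(n) → ∞ as n → ∞.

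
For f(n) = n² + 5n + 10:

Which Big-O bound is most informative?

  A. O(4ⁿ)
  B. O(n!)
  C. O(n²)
C

f(n) = n² + 5n + 10 is O(n²).
All listed options are valid Big-O bounds (upper bounds),
but O(n²) is the tightest (smallest valid bound).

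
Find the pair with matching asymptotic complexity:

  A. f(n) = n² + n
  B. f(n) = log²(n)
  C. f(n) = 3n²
A and C

Examining each function:
  A. n² + n is O(n²)
  B. log²(n) is O(log² n)
  C. 3n² is O(n²)

Functions A and C both have the same complexity class.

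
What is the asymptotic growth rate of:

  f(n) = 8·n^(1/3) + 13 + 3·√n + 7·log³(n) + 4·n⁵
Θ(n⁵)

Order the terms by growth rate: 13 ≺ 7·log³(n) ≺ 8·n^(1/3) ≺ 3·√n ≺ 4·n⁵.
The fastest-growing term 4·n⁵ dominates as n → ∞; dropping its constant factor gives Θ(n⁵).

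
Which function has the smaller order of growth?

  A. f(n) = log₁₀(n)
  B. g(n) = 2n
A

f(n) = log₁₀(n) is O(log n), while g(n) = 2n is O(n).
Since O(log n) grows slower than O(n), f(n) is dominated.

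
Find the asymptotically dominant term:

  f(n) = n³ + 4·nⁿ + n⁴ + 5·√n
4·nⁿ

Looking at each term:
  - n³ is O(n³)
  - 4·nⁿ is O(nⁿ)
  - n⁴ is O(n⁴)
  - 5·√n is O(√n)

The term 4·nⁿ (O(nⁿ)) grows fastest and dominates all others.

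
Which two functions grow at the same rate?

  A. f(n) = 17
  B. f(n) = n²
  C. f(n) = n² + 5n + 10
B and C

Examining each function:
  A. 17 is O(1)
  B. n² is O(n²)
  C. n² + 5n + 10 is O(n²)

Functions B and C both have the same complexity class.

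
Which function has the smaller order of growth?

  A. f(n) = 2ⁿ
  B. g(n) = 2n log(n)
B

f(n) = 2ⁿ is O(2ⁿ), while g(n) = 2n log(n) is O(n log n).
Since O(n log n) grows slower than O(2ⁿ), g(n) is dominated.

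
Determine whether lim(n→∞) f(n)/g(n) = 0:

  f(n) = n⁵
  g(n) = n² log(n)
False

f(n) = n⁵ is O(n⁵), and g(n) = n² log(n) is O(n² log n).
Since O(n⁵) grows faster than or equal to O(n² log n), f(n) = o(g(n)) is false.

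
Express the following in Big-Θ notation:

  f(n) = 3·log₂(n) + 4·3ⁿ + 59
Θ(3ⁿ)

Order the terms by growth rate: 59 ≺ 3·log₂(n) ≺ 4·3ⁿ.
The fastest-growing term 4·3ⁿ dominates as n → ∞; dropping its constant factor gives Θ(3ⁿ).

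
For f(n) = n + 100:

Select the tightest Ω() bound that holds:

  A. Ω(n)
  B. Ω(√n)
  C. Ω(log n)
A

f(n) = n + 100 is Ω(n).
All listed options are valid Big-Ω bounds (lower bounds),
but Ω(n) is the tightest (largest valid bound).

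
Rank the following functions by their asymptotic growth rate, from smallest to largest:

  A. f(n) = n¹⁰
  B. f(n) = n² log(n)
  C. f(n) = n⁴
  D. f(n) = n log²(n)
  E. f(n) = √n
E < D < B < C < A

Comparing growth rates:
E = √n is O(√n)
D = n log²(n) is O(n log² n)
B = n² log(n) is O(n² log n)
C = n⁴ is O(n⁴)
A = n¹⁰ is O(n¹⁰)

Therefore, the order from slowest to fastest is: E < D < B < C < A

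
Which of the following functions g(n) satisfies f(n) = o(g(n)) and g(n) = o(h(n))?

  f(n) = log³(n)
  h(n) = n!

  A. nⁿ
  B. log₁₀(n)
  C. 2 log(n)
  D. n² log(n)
D

We need g(n) with log³(n) = o(g(n)) and g(n) = o(n!), i.e. O(log³ n) ≺ g ≺ O(n!).
Check each option:
  A. nⁿ — O(nⁿ) does not grow strictly slower than h(n)
  B. log₁₀(n) — O(log n) does not grow strictly faster than f(n)
  C. 2 log(n) — O(log n) does not grow strictly faster than f(n)
  D. n² log(n) — O(n² log n) is strictly between O(log³ n) and O(n!) ✓

Only option D (n² log(n)) lies strictly between.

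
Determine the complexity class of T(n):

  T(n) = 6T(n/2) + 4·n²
Θ(n^log₂(6))

Master Theorem: a = 6, b = 2, f(n) = 4·n².
Compute the critical exponent d = log₂(6) = 2.585.
Compare f(n) = Θ(n²) against n^d:
  k = 2 < d = 2.585, so f(n) = O(n^(d-ε)) — Case 1.
  The recursion cost dominates: T(n) = Θ(n^d) = Θ(n^log₂(6)).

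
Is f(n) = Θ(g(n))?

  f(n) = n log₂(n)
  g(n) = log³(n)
False

f(n) = n log₂(n) is O(n log n), and g(n) = log³(n) is O(log³ n).
Since they have different growth rates, f(n) = Θ(g(n)) is false.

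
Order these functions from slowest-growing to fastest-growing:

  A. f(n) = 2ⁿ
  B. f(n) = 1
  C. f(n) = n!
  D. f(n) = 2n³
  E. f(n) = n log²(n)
B < E < D < A < C

Comparing growth rates:
B = 1 is O(1)
E = n log²(n) is O(n log² n)
D = 2n³ is O(n³)
A = 2ⁿ is O(2ⁿ)
C = n! is O(n!)

Therefore, the order from slowest to fastest is: B < E < D < A < C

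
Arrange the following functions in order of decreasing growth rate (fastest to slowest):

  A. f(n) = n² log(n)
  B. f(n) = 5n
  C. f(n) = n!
C > A > B

Comparing growth rates:
C = n! is O(n!)
A = n² log(n) is O(n² log n)
B = 5n is O(n)

Therefore, the order from fastest to slowest is: C > A > B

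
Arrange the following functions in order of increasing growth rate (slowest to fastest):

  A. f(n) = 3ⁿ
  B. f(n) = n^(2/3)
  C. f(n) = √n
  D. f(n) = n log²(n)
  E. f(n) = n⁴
C < B < D < E < A

Comparing growth rates:
C = √n is O(√n)
B = n^(2/3) is O(n^(2/3))
D = n log²(n) is O(n log² n)
E = n⁴ is O(n⁴)
A = 3ⁿ is O(3ⁿ)

Therefore, the order from slowest to fastest is: C < B < D < E < A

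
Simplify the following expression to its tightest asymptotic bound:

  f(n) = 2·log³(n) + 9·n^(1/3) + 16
Θ(n^(1/3))

Order the terms by growth rate: 16 ≺ 2·log³(n) ≺ 9·n^(1/3).
The fastest-growing term 9·n^(1/3) dominates as n → ∞; dropping its constant factor gives Θ(n^(1/3)).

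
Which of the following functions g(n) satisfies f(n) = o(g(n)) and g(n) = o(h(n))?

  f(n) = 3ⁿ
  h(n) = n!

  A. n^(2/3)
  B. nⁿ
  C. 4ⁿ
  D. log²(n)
C

We need g(n) with 3ⁿ = o(g(n)) and g(n) = o(n!), i.e. O(3ⁿ) ≺ g ≺ O(n!).
Check each option:
  A. n^(2/3) — O(n^(2/3)) does not grow strictly faster than f(n)
  B. nⁿ — O(nⁿ) does not grow strictly slower than h(n)
  C. 4ⁿ — O(4ⁿ) is strictly between O(3ⁿ) and O(n!) ✓
  D. log²(n) — O(log² n) does not grow strictly faster than f(n)

Only option C (4ⁿ) lies strictly between.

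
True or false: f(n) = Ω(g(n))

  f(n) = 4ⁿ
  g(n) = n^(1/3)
True

f(n) = 4ⁿ is O(4ⁿ), and g(n) = n^(1/3) is O(n^(1/3)).
Since O(4ⁿ) grows at least as fast as O(n^(1/3)), f(n) = Ω(g(n)) is true.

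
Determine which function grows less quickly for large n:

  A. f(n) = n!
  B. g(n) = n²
B

f(n) = n! is O(n!), while g(n) = n² is O(n²).
Since O(n²) grows slower than O(n!), g(n) is dominated.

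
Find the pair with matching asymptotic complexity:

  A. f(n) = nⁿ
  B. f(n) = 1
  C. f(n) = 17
B and C

Examining each function:
  A. nⁿ is O(nⁿ)
  B. 1 is O(1)
  C. 17 is O(1)

Functions B and C both have the same complexity class.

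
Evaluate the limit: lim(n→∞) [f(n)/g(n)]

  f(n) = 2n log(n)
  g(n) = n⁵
0

Since 2n log(n) (O(n log n)) grows slower than n⁵ (O(n⁵)),
the ratio f(n)/g(n) → 0 as n → ∞.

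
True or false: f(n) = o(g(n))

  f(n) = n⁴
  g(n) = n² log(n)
False

f(n) = n⁴ is O(n⁴), and g(n) = n² log(n) is O(n² log n).
Since O(n⁴) grows faster than or equal to O(n² log n), f(n) = o(g(n)) is false.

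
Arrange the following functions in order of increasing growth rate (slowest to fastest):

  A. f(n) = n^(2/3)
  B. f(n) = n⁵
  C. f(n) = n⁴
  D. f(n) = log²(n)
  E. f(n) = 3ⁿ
D < A < C < B < E

Comparing growth rates:
D = log²(n) is O(log² n)
A = n^(2/3) is O(n^(2/3))
C = n⁴ is O(n⁴)
B = n⁵ is O(n⁵)
E = 3ⁿ is O(3ⁿ)

Therefore, the order from slowest to fastest is: D < A < C < B < E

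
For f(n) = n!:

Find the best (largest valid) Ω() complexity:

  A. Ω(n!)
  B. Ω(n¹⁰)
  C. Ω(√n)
A

f(n) = n! is Ω(n!).
All listed options are valid Big-Ω bounds (lower bounds),
but Ω(n!) is the tightest (largest valid bound).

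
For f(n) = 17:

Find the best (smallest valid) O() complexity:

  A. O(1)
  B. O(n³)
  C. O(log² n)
A

f(n) = 17 is O(1).
All listed options are valid Big-O bounds (upper bounds),
but O(1) is the tightest (smallest valid bound).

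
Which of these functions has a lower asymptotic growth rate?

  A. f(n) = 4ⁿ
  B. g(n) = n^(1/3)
B

f(n) = 4ⁿ is O(4ⁿ), while g(n) = n^(1/3) is O(n^(1/3)).
Since O(n^(1/3)) grows slower than O(4ⁿ), g(n) is dominated.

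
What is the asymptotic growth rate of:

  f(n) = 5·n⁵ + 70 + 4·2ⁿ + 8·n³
Θ(2ⁿ)

Order the terms by growth rate: 70 ≺ 8·n³ ≺ 5·n⁵ ≺ 4·2ⁿ.
The fastest-growing term 4·2ⁿ dominates as n → ∞; dropping its constant factor gives Θ(2ⁿ).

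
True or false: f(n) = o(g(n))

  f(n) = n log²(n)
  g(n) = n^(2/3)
False

f(n) = n log²(n) is O(n log² n), and g(n) = n^(2/3) is O(n^(2/3)).
Since O(n log² n) grows faster than or equal to O(n^(2/3)), f(n) = o(g(n)) is false.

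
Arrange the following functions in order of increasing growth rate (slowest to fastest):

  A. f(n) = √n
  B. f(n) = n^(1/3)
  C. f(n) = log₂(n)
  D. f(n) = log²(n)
C < D < B < A

Comparing growth rates:
C = log₂(n) is O(log n)
D = log²(n) is O(log² n)
B = n^(1/3) is O(n^(1/3))
A = √n is O(√n)

Therefore, the order from slowest to fastest is: C < D < B < A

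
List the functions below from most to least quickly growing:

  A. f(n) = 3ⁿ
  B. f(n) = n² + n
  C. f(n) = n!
C > A > B

Comparing growth rates:
C = n! is O(n!)
A = 3ⁿ is O(3ⁿ)
B = n² + n is O(n²)

Therefore, the order from fastest to slowest is: C > A > B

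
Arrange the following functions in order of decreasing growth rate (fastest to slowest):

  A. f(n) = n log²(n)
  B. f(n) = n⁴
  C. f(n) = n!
C > B > A

Comparing growth rates:
C = n! is O(n!)
B = n⁴ is O(n⁴)
A = n log²(n) is O(n log² n)

Therefore, the order from fastest to slowest is: C > B > A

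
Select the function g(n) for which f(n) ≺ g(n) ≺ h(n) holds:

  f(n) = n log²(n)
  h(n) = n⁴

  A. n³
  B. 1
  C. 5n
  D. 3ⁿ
A

We need g(n) with n log²(n) = o(g(n)) and g(n) = o(n⁴), i.e. O(n log² n) ≺ g ≺ O(n⁴).
Check each option:
  A. n³ — O(n³) is strictly between O(n log² n) and O(n⁴) ✓
  B. 1 — O(1) does not grow strictly faster than f(n)
  C. 5n — O(n) does not grow strictly faster than f(n)
  D. 3ⁿ — O(3ⁿ) does not grow strictly slower than h(n)

Only option A (n³) lies strictly between.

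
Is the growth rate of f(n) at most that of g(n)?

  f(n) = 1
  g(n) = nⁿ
True

f(n) = 1 is O(1), and g(n) = nⁿ is O(nⁿ).
Since O(1) ⊆ O(nⁿ) (f grows no faster than g), f(n) = O(g(n)) is true.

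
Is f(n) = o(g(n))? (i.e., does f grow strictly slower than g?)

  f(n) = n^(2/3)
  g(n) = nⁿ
True

f(n) = n^(2/3) is O(n^(2/3)), and g(n) = nⁿ is O(nⁿ).
Since O(n^(2/3)) grows strictly slower than O(nⁿ), f(n) = o(g(n)) is true.
This means lim(n→∞) f(n)/g(n) = 0.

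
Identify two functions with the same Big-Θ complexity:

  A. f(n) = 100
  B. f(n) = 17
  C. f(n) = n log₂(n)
A and B

Examining each function:
  A. 100 is O(1)
  B. 17 is O(1)
  C. n log₂(n) is O(n log n)

Functions A and B both have the same complexity class.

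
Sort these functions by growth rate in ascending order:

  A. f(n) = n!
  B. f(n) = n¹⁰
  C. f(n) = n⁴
C < B < A

Comparing growth rates:
C = n⁴ is O(n⁴)
B = n¹⁰ is O(n¹⁰)
A = n! is O(n!)

Therefore, the order from slowest to fastest is: C < B < A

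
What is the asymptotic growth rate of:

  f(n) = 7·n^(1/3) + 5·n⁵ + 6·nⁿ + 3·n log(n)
Θ(nⁿ)

Order the terms by growth rate: 7·n^(1/3) ≺ 3·n log(n) ≺ 5·n⁵ ≺ 6·nⁿ.
The fastest-growing term 6·nⁿ dominates as n → ∞; dropping its constant factor gives Θ(nⁿ).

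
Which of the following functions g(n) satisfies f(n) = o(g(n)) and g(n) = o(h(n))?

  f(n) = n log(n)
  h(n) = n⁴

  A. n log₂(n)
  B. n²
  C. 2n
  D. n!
B

We need g(n) with n log(n) = o(g(n)) and g(n) = o(n⁴), i.e. O(n log n) ≺ g ≺ O(n⁴).
Check each option:
  A. n log₂(n) — O(n log n) does not grow strictly faster than f(n)
  B. n² — O(n²) is strictly between O(n log n) and O(n⁴) ✓
  C. 2n — O(n) does not grow strictly faster than f(n)
  D. n! — O(n!) does not grow strictly slower than h(n)

Only option B (n²) lies strictly between.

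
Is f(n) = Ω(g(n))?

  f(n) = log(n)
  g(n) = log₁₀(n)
True

f(n) = log(n) and g(n) = log₁₀(n) are both O(log n).
Big-Ω permits equal growth rates (f ≥ c·g for some c > 0), so f(n) = Ω(g(n)) is true.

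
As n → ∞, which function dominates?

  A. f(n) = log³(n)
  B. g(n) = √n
B

f(n) = log³(n) is O(log³ n), while g(n) = √n is O(√n).
Since O(√n) grows faster than O(log³ n), g(n) dominates.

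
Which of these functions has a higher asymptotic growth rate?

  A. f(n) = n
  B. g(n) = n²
B

f(n) = n is O(n), while g(n) = n² is O(n²).
Since O(n²) grows faster than O(n), g(n) dominates.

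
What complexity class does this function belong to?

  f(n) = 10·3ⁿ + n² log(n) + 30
O(3ⁿ)

The dominant term in 10·3ⁿ + n² log(n) + 30 is 10·3ⁿ, which is Θ(3ⁿ).
Lower-order terms (n² log(n), 30) are asymptotically negligible.
Constants are absorbed, so the tightest bound is O(3ⁿ).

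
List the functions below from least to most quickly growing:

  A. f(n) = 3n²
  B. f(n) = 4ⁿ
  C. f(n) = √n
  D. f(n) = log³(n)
D < C < A < B

Comparing growth rates:
D = log³(n) is O(log³ n)
C = √n is O(√n)
A = 3n² is O(n²)
B = 4ⁿ is O(4ⁿ)

Therefore, the order from slowest to fastest is: D < C < A < B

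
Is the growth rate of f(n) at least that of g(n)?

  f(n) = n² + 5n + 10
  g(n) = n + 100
True

f(n) = n² + 5n + 10 is O(n²), and g(n) = n + 100 is O(n).
Since O(n²) grows at least as fast as O(n), f(n) = Ω(g(n)) is true.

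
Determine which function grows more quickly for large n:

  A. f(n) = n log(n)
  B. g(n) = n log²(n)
B

f(n) = n log(n) is O(n log n), while g(n) = n log²(n) is O(n log² n).
Since O(n log² n) grows faster than O(n log n), g(n) dominates.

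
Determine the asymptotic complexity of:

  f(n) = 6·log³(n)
O(log³ n)

The dominant term in 6·log³(n) is 6·log³(n), which is Θ(log³ n).
Constants are absorbed, so the tightest bound is O(log³ n).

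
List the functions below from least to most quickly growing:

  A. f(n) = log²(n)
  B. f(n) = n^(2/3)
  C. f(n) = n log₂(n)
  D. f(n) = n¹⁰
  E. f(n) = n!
A < B < C < D < E

Comparing growth rates:
A = log²(n) is O(log² n)
B = n^(2/3) is O(n^(2/3))
C = n log₂(n) is O(n log n)
D = n¹⁰ is O(n¹⁰)
E = n! is O(n!)

Therefore, the order from slowest to fastest is: A < B < C < D < E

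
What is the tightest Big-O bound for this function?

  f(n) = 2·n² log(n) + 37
O(n² log n)

The dominant term in 2·n² log(n) + 37 is 2·n² log(n), which is Θ(n² log n).
Lower-order terms (37) are asymptotically negligible.
Constants are absorbed, so the tightest bound is O(n² log n).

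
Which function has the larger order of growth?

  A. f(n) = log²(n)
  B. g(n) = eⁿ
B

f(n) = log²(n) is O(log² n), while g(n) = eⁿ is O(eⁿ).
Since O(eⁿ) grows faster than O(log² n), g(n) dominates.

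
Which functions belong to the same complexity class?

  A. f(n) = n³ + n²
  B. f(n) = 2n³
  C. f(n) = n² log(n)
A and B

Examining each function:
  A. n³ + n² is O(n³)
  B. 2n³ is O(n³)
  C. n² log(n) is O(n² log n)

Functions A and B both have the same complexity class.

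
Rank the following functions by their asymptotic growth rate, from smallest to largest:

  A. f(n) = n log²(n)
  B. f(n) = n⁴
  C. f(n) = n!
A < B < C

Comparing growth rates:
A = n log²(n) is O(n log² n)
B = n⁴ is O(n⁴)
C = n! is O(n!)

Therefore, the order from slowest to fastest is: A < B < C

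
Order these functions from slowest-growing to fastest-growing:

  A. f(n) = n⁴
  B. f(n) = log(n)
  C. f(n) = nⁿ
B < A < C

Comparing growth rates:
B = log(n) is O(log n)
A = n⁴ is O(n⁴)
C = nⁿ is O(nⁿ)

Therefore, the order from slowest to fastest is: B < A < C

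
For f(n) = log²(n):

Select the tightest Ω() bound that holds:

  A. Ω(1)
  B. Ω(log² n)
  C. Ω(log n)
B

f(n) = log²(n) is Ω(log² n).
All listed options are valid Big-Ω bounds (lower bounds),
but Ω(log² n) is the tightest (largest valid bound).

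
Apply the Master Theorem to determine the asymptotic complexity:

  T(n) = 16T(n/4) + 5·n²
Θ(n² log n)

Master Theorem: a = 16, b = 4, f(n) = 5·n².
Compute the critical exponent d = log₄(16) = 2.
Compare f(n) = Θ(n²) against n^d:
  k = 2 = d, so f(n) = Θ(n^d) — Case 2.
  Work is balanced across levels: T(n) = Θ(n^d log n) = Θ(n² log n).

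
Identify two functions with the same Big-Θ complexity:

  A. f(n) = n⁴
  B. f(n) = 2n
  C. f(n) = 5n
B and C

Examining each function:
  A. n⁴ is O(n⁴)
  B. 2n is O(n)
  C. 5n is O(n)

Functions B and C both have the same complexity class.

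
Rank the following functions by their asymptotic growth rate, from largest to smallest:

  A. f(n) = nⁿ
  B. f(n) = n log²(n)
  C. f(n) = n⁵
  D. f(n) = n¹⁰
A > D > C > B

Comparing growth rates:
A = nⁿ is O(nⁿ)
D = n¹⁰ is O(n¹⁰)
C = n⁵ is O(n⁵)
B = n log²(n) is O(n log² n)

Therefore, the order from fastest to slowest is: A > D > C > B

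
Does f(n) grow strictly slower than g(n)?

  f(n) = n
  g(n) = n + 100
False

f(n) = n is O(n), and g(n) = n + 100 is O(n).
Since they have the same growth rate, f(n) = o(g(n)) is false.
(f = o(g) requires f to grow strictly slower, not equal.)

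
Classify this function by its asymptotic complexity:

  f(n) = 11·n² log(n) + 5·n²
O(n² log n)

The dominant term in 11·n² log(n) + 5·n² is 11·n² log(n), which is Θ(n² log n).
Lower-order terms (5·n²) are asymptotically negligible.
Constants are absorbed, so the tightest bound is O(n² log n).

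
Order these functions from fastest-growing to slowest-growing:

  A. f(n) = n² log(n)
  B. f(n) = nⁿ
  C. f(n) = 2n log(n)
B > A > C

Comparing growth rates:
B = nⁿ is O(nⁿ)
A = n² log(n) is O(n² log n)
C = 2n log(n) is O(n log n)

Therefore, the order from fastest to slowest is: B > A > C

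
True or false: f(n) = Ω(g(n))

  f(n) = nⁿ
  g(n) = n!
True

f(n) = nⁿ is O(nⁿ), and g(n) = n! is O(n!).
Since O(nⁿ) grows at least as fast as O(n!), f(n) = Ω(g(n)) is true.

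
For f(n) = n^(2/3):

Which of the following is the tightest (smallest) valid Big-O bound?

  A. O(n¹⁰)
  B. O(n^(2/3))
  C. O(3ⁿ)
B

f(n) = n^(2/3) is O(n^(2/3)).
All listed options are valid Big-O bounds (upper bounds),
but O(n^(2/3)) is the tightest (smallest valid bound).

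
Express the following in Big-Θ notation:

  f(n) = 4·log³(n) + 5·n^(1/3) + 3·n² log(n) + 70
Θ(n² log n)

Order the terms by growth rate: 70 ≺ 4·log³(n) ≺ 5·n^(1/3) ≺ 3·n² log(n).
The fastest-growing term 3·n² log(n) dominates as n → ∞; dropping its constant factor gives Θ(n² log n).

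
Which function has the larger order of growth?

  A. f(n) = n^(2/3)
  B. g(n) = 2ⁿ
B

f(n) = n^(2/3) is O(n^(2/3)), while g(n) = 2ⁿ is O(2ⁿ).
Since O(2ⁿ) grows faster than O(n^(2/3)), g(n) dominates.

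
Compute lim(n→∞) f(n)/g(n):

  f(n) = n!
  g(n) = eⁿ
∞

Since n! (O(n!)) grows faster than eⁿ (O(eⁿ)),
the ratio f(n)/g(n) → ∞ as n → ∞.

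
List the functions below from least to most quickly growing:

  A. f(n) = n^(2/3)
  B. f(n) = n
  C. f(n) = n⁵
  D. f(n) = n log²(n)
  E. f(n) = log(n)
E < A < B < D < C

Comparing growth rates:
E = log(n) is O(log n)
A = n^(2/3) is O(n^(2/3))
B = n is O(n)
D = n log²(n) is O(n log² n)
C = n⁵ is O(n⁵)

Therefore, the order from slowest to fastest is: E < A < B < D < C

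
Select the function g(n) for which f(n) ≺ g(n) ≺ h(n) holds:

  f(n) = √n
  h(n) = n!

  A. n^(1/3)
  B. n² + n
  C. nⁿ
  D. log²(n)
B

We need g(n) with √n = o(g(n)) and g(n) = o(n!), i.e. O(√n) ≺ g ≺ O(n!).
Check each option:
  A. n^(1/3) — O(n^(1/3)) does not grow strictly faster than f(n)
  B. n² + n — O(n²) is strictly between O(√n) and O(n!) ✓
  C. nⁿ — O(nⁿ) does not grow strictly slower than h(n)
  D. log²(n) — O(log² n) does not grow strictly faster than f(n)

Only option B (n² + n) lies strictly between.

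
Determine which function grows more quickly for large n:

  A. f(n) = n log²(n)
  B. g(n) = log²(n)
A

f(n) = n log²(n) is O(n log² n), while g(n) = log²(n) is O(log² n).
Since O(n log² n) grows faster than O(log² n), f(n) dominates.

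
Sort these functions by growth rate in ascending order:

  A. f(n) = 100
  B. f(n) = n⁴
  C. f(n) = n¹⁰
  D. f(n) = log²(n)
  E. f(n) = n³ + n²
A < D < E < B < C

Comparing growth rates:
A = 100 is O(1)
D = log²(n) is O(log² n)
E = n³ + n² is O(n³)
B = n⁴ is O(n⁴)
C = n¹⁰ is O(n¹⁰)

Therefore, the order from slowest to fastest is: A < D < E < B < C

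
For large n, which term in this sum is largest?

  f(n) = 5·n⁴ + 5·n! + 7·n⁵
5·n!

Looking at each term:
  - 5·n⁴ is O(n⁴)
  - 5·n! is O(n!)
  - 7·n⁵ is O(n⁵)

The term 5·n! (O(n!)) grows fastest and dominates all others.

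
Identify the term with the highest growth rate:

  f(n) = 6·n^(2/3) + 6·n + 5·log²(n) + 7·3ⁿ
7·3ⁿ

Looking at each term:
  - 6·n^(2/3) is O(n^(2/3))
  - 6·n is O(n)
  - 5·log²(n) is O(log² n)
  - 7·3ⁿ is O(3ⁿ)

The term 7·3ⁿ (O(3ⁿ)) grows fastest and dominates all others.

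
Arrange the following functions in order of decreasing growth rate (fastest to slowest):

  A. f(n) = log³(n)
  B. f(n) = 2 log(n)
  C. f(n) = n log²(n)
C > A > B

Comparing growth rates:
C = n log²(n) is O(n log² n)
A = log³(n) is O(log³ n)
B = 2 log(n) is O(log n)

Therefore, the order from fastest to slowest is: C > A > B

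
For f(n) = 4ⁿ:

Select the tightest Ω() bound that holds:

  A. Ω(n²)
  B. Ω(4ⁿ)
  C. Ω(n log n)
B

f(n) = 4ⁿ is Ω(4ⁿ).
All listed options are valid Big-Ω bounds (lower bounds),
but Ω(4ⁿ) is the tightest (largest valid bound).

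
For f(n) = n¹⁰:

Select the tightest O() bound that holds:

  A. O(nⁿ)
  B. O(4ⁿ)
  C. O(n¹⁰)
C

f(n) = n¹⁰ is O(n¹⁰).
All listed options are valid Big-O bounds (upper bounds),
but O(n¹⁰) is the tightest (smallest valid bound).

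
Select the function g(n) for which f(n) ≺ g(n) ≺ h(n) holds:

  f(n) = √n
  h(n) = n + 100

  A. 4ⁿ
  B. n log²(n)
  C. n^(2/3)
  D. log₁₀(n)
C

We need g(n) with √n = o(g(n)) and g(n) = o(n + 100), i.e. O(√n) ≺ g ≺ O(n).
Check each option:
  A. 4ⁿ — O(4ⁿ) does not grow strictly slower than h(n)
  B. n log²(n) — O(n log² n) does not grow strictly slower than h(n)
  C. n^(2/3) — O(n^(2/3)) is strictly between O(√n) and O(n) ✓
  D. log₁₀(n) — O(log n) does not grow strictly faster than f(n)

Only option C (n^(2/3)) lies strictly between.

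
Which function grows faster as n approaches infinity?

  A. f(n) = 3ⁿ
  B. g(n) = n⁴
A

f(n) = 3ⁿ is O(3ⁿ), while g(n) = n⁴ is O(n⁴).
Since O(3ⁿ) grows faster than O(n⁴), f(n) dominates.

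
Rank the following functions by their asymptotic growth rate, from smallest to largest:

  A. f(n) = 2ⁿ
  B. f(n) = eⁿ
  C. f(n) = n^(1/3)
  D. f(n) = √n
C < D < A < B

Comparing growth rates:
C = n^(1/3) is O(n^(1/3))
D = √n is O(√n)
A = 2ⁿ is O(2ⁿ)
B = eⁿ is O(eⁿ)

Therefore, the order from slowest to fastest is: C < D < A < B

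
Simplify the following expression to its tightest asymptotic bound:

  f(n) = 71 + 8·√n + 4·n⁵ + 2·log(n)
Θ(n⁵)

Order the terms by growth rate: 71 ≺ 2·log(n) ≺ 8·√n ≺ 4·n⁵.
The fastest-growing term 4·n⁵ dominates as n → ∞; dropping its constant factor gives Θ(n⁵).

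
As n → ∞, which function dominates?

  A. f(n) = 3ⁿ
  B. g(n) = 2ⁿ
A

f(n) = 3ⁿ is O(3ⁿ), while g(n) = 2ⁿ is O(2ⁿ).
Since O(3ⁿ) grows faster than O(2ⁿ), f(n) dominates.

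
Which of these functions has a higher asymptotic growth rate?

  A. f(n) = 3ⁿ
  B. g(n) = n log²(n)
A

f(n) = 3ⁿ is O(3ⁿ), while g(n) = n log²(n) is O(n log² n).
Since O(3ⁿ) grows faster than O(n log² n), f(n) dominates.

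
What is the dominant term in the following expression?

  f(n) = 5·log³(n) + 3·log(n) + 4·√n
4·√n

Looking at each term:
  - 5·log³(n) is O(log³ n)
  - 3·log(n) is O(log n)
  - 4·√n is O(√n)

The term 4·√n (O(√n)) grows fastest and dominates all others.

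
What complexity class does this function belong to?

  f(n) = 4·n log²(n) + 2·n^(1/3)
O(n log² n)

The dominant term in 4·n log²(n) + 2·n^(1/3) is 4·n log²(n), which is Θ(n log² n).
Lower-order terms (2·n^(1/3)) are asymptotically negligible.
Constants are absorbed, so the tightest bound is O(n log² n).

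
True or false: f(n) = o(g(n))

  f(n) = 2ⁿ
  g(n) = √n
False

f(n) = 2ⁿ is O(2ⁿ), and g(n) = √n is O(√n).
Since O(2ⁿ) grows faster than or equal to O(√n), f(n) = o(g(n)) is false.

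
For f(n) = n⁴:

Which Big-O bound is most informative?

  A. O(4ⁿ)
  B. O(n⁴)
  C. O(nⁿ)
B

f(n) = n⁴ is O(n⁴).
All listed options are valid Big-O bounds (upper bounds),
but O(n⁴) is the tightest (smallest valid bound).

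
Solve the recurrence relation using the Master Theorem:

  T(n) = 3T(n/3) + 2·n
Θ(n log n)

Master Theorem: a = 3, b = 3, f(n) = 2·n.
Compute the critical exponent d = log₃(3) = 1.
Compare f(n) = Θ(n) against n^d:
  k = 1 = d, so f(n) = Θ(n^d) — Case 2.
  Work is balanced across levels: T(n) = Θ(n^d log n) = Θ(n log n).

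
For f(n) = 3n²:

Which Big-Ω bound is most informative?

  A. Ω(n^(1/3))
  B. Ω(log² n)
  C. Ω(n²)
C

f(n) = 3n² is Ω(n²).
All listed options are valid Big-Ω bounds (lower bounds),
but Ω(n²) is the tightest (largest valid bound).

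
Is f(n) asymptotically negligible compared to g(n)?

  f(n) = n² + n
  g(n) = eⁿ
True

f(n) = n² + n is O(n²), and g(n) = eⁿ is O(eⁿ).
Since O(n²) grows strictly slower than O(eⁿ), f(n) = o(g(n)) is true.
This means lim(n→∞) f(n)/g(n) = 0.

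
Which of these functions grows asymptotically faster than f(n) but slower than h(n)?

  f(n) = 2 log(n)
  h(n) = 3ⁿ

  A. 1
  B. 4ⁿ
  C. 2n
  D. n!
C

We need g(n) with 2 log(n) = o(g(n)) and g(n) = o(3ⁿ), i.e. O(log n) ≺ g ≺ O(3ⁿ).
Check each option:
  A. 1 — O(1) does not grow strictly faster than f(n)
  B. 4ⁿ — O(4ⁿ) does not grow strictly slower than h(n)
  C. 2n — O(n) is strictly between O(log n) and O(3ⁿ) ✓
  D. n! — O(n!) does not grow strictly slower than h(n)

Only option C (2n) lies strictly between.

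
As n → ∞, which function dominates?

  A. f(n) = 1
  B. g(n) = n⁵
B

f(n) = 1 is O(1), while g(n) = n⁵ is O(n⁵).
Since O(n⁵) grows faster than O(1), g(n) dominates.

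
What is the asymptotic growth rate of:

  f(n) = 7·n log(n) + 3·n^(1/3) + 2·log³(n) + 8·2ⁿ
Θ(2ⁿ)

Order the terms by growth rate: 2·log³(n) ≺ 3·n^(1/3) ≺ 7·n log(n) ≺ 8·2ⁿ.
The fastest-growing term 8·2ⁿ dominates as n → ∞; dropping its constant factor gives Θ(2ⁿ).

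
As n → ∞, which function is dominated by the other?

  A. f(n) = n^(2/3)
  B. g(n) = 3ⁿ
A

f(n) = n^(2/3) is O(n^(2/3)), while g(n) = 3ⁿ is O(3ⁿ).
Since O(n^(2/3)) grows slower than O(3ⁿ), f(n) is dominated.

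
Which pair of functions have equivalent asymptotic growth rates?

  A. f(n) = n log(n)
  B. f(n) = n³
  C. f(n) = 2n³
B and C

Examining each function:
  A. n log(n) is O(n log n)
  B. n³ is O(n³)
  C. 2n³ is O(n³)

Functions B and C both have the same complexity class.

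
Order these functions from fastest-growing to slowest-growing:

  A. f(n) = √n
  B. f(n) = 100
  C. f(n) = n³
C > A > B

Comparing growth rates:
C = n³ is O(n³)
A = √n is O(√n)
B = 100 is O(1)

Therefore, the order from fastest to slowest is: C > A > B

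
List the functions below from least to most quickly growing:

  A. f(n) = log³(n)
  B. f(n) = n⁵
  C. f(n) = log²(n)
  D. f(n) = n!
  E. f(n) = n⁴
C < A < E < B < D

Comparing growth rates:
C = log²(n) is O(log² n)
A = log³(n) is O(log³ n)
E = n⁴ is O(n⁴)
B = n⁵ is O(n⁵)
D = n! is O(n!)

Therefore, the order from slowest to fastest is: C < A < E < B < D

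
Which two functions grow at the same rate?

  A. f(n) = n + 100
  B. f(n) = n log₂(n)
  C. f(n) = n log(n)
B and C

Examining each function:
  A. n + 100 is O(n)
  B. n log₂(n) is O(n log n)
  C. n log(n) is O(n log n)

Functions B and C both have the same complexity class.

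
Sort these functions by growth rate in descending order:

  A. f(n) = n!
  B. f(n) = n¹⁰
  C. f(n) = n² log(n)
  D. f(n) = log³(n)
A > B > C > D

Comparing growth rates:
A = n! is O(n!)
B = n¹⁰ is O(n¹⁰)
C = n² log(n) is O(n² log n)
D = log³(n) is O(log³ n)

Therefore, the order from fastest to slowest is: A > B > C > D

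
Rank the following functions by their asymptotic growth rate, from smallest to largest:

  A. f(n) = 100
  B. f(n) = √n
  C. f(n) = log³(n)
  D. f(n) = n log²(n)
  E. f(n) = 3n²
A < C < B < D < E

Comparing growth rates:
A = 100 is O(1)
C = log³(n) is O(log³ n)
B = √n is O(√n)
D = n log²(n) is O(n log² n)
E = 3n² is O(n²)

Therefore, the order from slowest to fastest is: A < C < B < D < E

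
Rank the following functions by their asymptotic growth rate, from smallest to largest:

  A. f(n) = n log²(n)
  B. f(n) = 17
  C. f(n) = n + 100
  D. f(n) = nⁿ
B < C < A < D

Comparing growth rates:
B = 17 is O(1)
C = n + 100 is O(n)
A = n log²(n) is O(n log² n)
D = nⁿ is O(nⁿ)

Therefore, the order from slowest to fastest is: B < C < A < D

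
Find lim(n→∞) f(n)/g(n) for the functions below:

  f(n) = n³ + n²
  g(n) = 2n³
1/2

Since n³ + n² and 2n³ have the same growth rate (O(n³)),
the ratio converges to a constant: 1/2.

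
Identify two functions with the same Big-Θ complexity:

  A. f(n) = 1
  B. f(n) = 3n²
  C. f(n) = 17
A and C

Examining each function:
  A. 1 is O(1)
  B. 3n² is O(n²)
  C. 17 is O(1)

Functions A and C both have the same complexity class.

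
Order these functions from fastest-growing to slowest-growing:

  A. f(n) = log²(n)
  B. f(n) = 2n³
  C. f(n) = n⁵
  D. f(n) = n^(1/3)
C > B > D > A

Comparing growth rates:
C = n⁵ is O(n⁵)
B = 2n³ is O(n³)
D = n^(1/3) is O(n^(1/3))
A = log²(n) is O(log² n)

Therefore, the order from fastest to slowest is: C > B > D > A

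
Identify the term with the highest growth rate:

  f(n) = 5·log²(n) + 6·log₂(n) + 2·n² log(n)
2·n² log(n)

Looking at each term:
  - 5·log²(n) is O(log² n)
  - 6·log₂(n) is O(log n)
  - 2·n² log(n) is O(n² log n)

The term 2·n² log(n) (O(n² log n)) grows fastest and dominates all others.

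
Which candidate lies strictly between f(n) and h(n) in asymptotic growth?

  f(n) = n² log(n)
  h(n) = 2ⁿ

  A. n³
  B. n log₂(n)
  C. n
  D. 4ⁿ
A

We need g(n) with n² log(n) = o(g(n)) and g(n) = o(2ⁿ), i.e. O(n² log n) ≺ g ≺ O(2ⁿ).
Check each option:
  A. n³ — O(n³) is strictly between O(n² log n) and O(2ⁿ) ✓
  B. n log₂(n) — O(n log n) does not grow strictly faster than f(n)
  C. n — O(n) does not grow strictly faster than f(n)
  D. 4ⁿ — O(4ⁿ) does not grow strictly slower than h(n)

Only option A (n³) lies strictly between.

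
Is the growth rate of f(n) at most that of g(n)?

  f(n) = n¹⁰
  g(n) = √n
False

f(n) = n¹⁰ is O(n¹⁰), and g(n) = √n is O(√n).
Since O(n¹⁰) grows faster than O(√n), f(n) = O(g(n)) is false.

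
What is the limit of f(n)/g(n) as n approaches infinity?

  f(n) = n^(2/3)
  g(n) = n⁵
0

Since n^(2/3) (O(n^(2/3))) grows slower than n⁵ (O(n⁵)),
the ratio f(n)/g(n) → 0 as n → ∞.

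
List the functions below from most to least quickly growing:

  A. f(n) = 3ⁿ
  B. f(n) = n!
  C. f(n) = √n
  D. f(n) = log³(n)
B > A > C > D

Comparing growth rates:
B = n! is O(n!)
A = 3ⁿ is O(3ⁿ)
C = √n is O(√n)
D = log³(n) is O(log³ n)

Therefore, the order from fastest to slowest is: B > A > C > D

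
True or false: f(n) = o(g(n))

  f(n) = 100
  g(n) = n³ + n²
True

f(n) = 100 is O(1), and g(n) = n³ + n² is O(n³).
Since O(1) grows strictly slower than O(n³), f(n) = o(g(n)) is true.
This means lim(n→∞) f(n)/g(n) = 0.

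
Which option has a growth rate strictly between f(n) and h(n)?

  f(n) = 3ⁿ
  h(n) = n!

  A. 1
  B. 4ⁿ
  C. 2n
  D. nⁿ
B

We need g(n) with 3ⁿ = o(g(n)) and g(n) = o(n!), i.e. O(3ⁿ) ≺ g ≺ O(n!).
Check each option:
  A. 1 — O(1) does not grow strictly faster than f(n)
  B. 4ⁿ — O(4ⁿ) is strictly between O(3ⁿ) and O(n!) ✓
  C. 2n — O(n) does not grow strictly faster than f(n)
  D. nⁿ — O(nⁿ) does not grow strictly slower than h(n)

Only option B (4ⁿ) lies strictly between.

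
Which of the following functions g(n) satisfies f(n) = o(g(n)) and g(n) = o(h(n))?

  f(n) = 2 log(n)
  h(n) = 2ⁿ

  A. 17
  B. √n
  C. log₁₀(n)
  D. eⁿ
B

We need g(n) with 2 log(n) = o(g(n)) and g(n) = o(2ⁿ), i.e. O(log n) ≺ g ≺ O(2ⁿ).
Check each option:
  A. 17 — O(1) does not grow strictly faster than f(n)
  B. √n — O(√n) is strictly between O(log n) and O(2ⁿ) ✓
  C. log₁₀(n) — O(log n) does not grow strictly faster than f(n)
  D. eⁿ — O(eⁿ) does not grow strictly slower than h(n)

Only option B (√n) lies strictly between.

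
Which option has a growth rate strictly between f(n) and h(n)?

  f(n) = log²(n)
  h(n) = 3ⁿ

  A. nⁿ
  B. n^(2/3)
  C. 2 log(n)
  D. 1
B

We need g(n) with log²(n) = o(g(n)) and g(n) = o(3ⁿ), i.e. O(log² n) ≺ g ≺ O(3ⁿ).
Check each option:
  A. nⁿ — O(nⁿ) does not grow strictly slower than h(n)
  B. n^(2/3) — O(n^(2/3)) is strictly between O(log² n) and O(3ⁿ) ✓
  C. 2 log(n) — O(log n) does not grow strictly faster than f(n)
  D. 1 — O(1) does not grow strictly faster than f(n)

Only option B (n^(2/3)) lies strictly between.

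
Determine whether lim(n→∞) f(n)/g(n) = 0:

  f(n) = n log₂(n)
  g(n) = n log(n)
False

f(n) = n log₂(n) is O(n log n), and g(n) = n log(n) is O(n log n).
Since they have the same growth rate, f(n) = o(g(n)) is false.
(f = o(g) requires f to grow strictly slower, not equal.)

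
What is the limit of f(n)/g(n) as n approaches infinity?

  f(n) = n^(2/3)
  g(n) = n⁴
0

Since n^(2/3) (O(n^(2/3))) grows slower than n⁴ (O(n⁴)),
the ratio f(n)/g(n) → 0 as n → ∞.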